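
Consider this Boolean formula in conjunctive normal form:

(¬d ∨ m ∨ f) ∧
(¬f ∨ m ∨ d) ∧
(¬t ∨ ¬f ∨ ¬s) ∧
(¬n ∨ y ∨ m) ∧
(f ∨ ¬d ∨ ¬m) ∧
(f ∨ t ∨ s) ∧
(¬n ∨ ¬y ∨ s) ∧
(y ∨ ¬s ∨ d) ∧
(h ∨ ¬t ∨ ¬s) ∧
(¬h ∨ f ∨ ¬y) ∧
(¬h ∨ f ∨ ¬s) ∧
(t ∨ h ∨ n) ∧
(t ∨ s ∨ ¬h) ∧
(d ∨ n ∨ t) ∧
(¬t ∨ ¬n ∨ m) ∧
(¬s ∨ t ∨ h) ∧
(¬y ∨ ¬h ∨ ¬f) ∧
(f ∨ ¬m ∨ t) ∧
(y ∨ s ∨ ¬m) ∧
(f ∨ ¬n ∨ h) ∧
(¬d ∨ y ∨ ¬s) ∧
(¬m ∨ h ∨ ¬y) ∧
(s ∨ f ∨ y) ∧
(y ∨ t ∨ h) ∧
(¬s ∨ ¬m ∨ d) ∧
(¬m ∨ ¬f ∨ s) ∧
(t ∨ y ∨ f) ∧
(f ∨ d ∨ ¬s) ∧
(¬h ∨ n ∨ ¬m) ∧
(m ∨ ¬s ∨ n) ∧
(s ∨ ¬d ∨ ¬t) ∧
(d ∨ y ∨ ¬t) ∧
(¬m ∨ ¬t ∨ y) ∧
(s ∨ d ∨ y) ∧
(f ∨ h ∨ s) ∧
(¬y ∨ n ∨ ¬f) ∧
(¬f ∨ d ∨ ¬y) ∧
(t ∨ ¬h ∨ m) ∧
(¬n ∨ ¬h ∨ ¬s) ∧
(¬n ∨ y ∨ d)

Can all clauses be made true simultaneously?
No

No, the formula is not satisfiable.

No assignment of truth values to the variables can make all 40 clauses true simultaneously.

The formula is UNSAT (unsatisfiable).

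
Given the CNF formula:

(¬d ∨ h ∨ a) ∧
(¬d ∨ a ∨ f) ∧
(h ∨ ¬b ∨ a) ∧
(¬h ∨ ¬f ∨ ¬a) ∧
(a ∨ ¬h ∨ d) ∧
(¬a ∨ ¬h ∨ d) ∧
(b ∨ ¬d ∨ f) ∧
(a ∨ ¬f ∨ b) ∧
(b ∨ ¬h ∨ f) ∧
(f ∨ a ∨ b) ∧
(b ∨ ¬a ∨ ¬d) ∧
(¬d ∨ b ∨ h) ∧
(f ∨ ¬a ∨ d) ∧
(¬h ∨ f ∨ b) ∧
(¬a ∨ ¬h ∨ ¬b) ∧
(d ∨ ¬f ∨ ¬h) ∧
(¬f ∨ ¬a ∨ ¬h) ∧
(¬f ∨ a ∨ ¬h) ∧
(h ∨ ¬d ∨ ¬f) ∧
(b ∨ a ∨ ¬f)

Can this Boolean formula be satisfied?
Yes

Yes, the formula is satisfiable.

One satisfying assignment is: a=True, b=True, h=False, d=True, f=False

Verification: With this assignment, all 20 clauses evaluate to true.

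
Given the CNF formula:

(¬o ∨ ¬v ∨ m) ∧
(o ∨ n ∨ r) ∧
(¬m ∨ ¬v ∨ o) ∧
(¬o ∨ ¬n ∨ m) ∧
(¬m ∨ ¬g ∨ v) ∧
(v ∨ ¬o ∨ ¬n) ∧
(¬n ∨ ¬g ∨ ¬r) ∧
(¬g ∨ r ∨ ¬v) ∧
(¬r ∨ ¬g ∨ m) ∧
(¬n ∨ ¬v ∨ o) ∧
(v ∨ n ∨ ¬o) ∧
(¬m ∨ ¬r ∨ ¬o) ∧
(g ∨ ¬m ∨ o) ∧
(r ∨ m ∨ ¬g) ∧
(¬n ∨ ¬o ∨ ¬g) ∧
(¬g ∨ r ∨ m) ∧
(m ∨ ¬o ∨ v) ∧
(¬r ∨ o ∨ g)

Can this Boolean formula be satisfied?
Yes

Yes, the formula is satisfiable.

One satisfying assignment is: o=True, g=False, n=False, m=True, r=False, v=True

Verification: With this assignment, all 18 clauses evaluate to true.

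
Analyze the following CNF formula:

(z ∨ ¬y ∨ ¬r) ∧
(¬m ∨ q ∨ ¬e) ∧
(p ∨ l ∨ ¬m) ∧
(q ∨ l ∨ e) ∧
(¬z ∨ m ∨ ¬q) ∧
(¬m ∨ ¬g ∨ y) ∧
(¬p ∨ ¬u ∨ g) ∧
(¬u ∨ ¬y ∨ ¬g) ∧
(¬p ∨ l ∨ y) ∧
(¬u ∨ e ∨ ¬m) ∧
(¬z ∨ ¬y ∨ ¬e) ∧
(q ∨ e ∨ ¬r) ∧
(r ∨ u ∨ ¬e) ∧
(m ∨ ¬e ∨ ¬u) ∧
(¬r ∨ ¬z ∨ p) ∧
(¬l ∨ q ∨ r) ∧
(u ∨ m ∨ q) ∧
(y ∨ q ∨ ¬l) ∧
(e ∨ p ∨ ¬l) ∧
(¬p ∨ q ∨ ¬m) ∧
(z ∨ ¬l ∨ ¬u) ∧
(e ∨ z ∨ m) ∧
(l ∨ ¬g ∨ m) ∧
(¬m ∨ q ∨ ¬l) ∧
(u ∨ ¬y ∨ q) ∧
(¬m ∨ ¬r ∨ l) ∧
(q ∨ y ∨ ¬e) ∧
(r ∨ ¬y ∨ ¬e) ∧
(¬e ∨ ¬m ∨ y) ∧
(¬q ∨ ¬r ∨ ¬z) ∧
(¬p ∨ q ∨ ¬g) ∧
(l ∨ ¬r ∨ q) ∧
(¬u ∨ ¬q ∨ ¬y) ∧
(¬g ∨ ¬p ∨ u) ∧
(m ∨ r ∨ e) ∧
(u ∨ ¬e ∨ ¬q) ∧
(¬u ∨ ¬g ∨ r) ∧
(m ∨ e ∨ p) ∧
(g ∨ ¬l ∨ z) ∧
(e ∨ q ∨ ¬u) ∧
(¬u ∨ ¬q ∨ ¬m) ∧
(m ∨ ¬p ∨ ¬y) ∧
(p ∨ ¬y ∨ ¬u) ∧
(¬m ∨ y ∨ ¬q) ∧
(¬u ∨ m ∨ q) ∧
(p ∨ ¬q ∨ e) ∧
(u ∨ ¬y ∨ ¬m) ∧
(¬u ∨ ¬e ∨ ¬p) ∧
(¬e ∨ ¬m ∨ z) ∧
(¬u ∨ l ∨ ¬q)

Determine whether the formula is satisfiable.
No

No, the formula is not satisfiable.

No assignment of truth values to the variables can make all 50 clauses true simultaneously.

The formula is UNSAT (unsatisfiable).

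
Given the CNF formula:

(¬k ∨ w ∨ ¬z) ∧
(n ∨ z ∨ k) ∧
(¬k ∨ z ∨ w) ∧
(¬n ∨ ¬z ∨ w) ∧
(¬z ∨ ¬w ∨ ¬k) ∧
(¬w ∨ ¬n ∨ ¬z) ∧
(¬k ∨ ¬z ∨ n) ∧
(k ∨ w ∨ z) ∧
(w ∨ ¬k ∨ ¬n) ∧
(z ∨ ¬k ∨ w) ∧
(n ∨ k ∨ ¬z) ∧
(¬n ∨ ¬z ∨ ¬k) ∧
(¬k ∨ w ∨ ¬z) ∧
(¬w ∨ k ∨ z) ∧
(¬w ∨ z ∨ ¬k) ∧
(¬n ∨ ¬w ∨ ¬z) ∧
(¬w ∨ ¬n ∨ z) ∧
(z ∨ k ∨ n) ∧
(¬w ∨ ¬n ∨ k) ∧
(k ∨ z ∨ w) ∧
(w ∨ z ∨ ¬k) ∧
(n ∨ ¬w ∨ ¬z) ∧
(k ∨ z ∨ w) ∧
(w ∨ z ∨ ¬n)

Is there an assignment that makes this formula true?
No

No, the formula is not satisfiable.

No assignment of truth values to the variables can make all 24 clauses true simultaneously.

The formula is UNSAT (unsatisfiable).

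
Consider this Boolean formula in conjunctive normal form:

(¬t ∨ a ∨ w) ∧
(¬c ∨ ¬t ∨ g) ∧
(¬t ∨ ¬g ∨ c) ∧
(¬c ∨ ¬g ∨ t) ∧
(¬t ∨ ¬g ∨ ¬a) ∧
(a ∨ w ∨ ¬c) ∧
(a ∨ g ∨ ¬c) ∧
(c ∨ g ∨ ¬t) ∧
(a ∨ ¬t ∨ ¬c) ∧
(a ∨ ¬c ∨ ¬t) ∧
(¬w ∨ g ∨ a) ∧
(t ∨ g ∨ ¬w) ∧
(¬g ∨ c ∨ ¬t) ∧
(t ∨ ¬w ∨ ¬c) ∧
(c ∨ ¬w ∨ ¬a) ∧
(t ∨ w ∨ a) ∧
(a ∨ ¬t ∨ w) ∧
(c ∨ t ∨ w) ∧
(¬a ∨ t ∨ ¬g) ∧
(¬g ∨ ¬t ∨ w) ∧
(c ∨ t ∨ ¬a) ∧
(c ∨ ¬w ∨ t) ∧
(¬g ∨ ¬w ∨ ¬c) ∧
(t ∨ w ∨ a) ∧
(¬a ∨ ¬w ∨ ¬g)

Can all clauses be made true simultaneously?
Yes

Yes, the formula is satisfiable.

One satisfying assignment is: c=True, g=False, a=True, t=False, w=False

Verification: With this assignment, all 25 clauses evaluate to true.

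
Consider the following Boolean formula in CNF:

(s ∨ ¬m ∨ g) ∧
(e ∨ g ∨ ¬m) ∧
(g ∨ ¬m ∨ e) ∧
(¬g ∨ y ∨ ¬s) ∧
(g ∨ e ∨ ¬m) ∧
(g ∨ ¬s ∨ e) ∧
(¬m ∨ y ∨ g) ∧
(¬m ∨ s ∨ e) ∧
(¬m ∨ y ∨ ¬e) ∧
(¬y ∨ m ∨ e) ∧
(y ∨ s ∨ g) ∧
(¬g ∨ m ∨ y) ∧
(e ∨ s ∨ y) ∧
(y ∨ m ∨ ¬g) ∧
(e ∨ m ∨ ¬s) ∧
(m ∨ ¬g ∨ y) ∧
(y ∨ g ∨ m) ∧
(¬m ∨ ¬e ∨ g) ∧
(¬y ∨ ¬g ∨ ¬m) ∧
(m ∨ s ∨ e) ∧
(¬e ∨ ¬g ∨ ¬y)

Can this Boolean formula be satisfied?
Yes

Yes, the formula is satisfiable.

One satisfying assignment is: e=True, g=False, s=False, y=True, m=False

Verification: With this assignment, all 21 clauses evaluate to true.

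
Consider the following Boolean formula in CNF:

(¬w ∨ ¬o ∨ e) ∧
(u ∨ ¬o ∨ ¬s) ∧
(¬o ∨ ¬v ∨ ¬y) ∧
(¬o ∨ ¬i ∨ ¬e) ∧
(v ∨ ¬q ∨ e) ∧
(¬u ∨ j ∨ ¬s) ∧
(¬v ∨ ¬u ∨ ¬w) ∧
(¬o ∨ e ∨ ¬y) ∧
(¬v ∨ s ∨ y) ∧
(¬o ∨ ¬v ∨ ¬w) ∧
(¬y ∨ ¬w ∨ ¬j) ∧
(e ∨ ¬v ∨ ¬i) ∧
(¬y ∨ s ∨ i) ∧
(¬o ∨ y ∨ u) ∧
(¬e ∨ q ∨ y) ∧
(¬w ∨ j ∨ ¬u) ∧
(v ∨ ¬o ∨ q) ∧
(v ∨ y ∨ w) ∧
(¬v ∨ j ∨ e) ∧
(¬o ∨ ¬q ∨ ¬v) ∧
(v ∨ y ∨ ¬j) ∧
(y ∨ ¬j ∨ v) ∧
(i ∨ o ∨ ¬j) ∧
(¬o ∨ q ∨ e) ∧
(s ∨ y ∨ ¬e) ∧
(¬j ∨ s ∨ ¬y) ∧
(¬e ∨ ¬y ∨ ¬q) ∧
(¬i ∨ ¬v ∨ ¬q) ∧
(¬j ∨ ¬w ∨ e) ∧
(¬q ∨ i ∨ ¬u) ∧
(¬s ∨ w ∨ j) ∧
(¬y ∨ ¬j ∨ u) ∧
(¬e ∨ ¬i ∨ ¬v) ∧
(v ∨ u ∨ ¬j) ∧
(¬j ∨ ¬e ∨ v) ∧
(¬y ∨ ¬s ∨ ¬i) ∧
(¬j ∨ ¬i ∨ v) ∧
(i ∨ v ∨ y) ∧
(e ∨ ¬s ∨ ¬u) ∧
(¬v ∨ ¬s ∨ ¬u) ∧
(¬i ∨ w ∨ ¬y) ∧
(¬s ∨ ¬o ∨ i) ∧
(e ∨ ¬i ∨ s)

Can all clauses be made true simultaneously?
Yes

Yes, the formula is satisfiable.

One satisfying assignment is: j=False, y=True, v=True, e=True, w=True, q=False, o=False, u=False, i=False, s=True

Verification: With this assignment, all 43 clauses evaluate to true.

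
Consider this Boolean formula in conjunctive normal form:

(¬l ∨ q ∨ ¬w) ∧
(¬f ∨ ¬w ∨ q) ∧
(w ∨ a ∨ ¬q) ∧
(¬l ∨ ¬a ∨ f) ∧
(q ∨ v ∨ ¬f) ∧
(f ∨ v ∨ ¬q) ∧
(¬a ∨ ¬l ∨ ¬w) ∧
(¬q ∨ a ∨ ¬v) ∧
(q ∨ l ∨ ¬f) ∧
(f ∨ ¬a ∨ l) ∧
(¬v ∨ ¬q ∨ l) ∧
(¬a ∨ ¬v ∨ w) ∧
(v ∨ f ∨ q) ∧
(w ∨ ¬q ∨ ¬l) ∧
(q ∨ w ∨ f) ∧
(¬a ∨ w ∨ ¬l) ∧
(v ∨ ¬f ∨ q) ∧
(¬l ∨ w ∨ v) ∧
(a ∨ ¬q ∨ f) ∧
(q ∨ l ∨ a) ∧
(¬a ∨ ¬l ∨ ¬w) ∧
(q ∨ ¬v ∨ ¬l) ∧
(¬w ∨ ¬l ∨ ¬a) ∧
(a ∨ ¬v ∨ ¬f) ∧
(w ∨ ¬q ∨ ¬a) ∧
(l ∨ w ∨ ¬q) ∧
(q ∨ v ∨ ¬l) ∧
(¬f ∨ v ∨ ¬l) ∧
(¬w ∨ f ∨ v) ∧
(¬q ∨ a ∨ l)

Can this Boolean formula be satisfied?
Yes

Yes, the formula is satisfiable.

One satisfying assignment is: q=True, w=True, l=False, f=True, v=False, a=True

Verification: With this assignment, all 30 clauses evaluate to true.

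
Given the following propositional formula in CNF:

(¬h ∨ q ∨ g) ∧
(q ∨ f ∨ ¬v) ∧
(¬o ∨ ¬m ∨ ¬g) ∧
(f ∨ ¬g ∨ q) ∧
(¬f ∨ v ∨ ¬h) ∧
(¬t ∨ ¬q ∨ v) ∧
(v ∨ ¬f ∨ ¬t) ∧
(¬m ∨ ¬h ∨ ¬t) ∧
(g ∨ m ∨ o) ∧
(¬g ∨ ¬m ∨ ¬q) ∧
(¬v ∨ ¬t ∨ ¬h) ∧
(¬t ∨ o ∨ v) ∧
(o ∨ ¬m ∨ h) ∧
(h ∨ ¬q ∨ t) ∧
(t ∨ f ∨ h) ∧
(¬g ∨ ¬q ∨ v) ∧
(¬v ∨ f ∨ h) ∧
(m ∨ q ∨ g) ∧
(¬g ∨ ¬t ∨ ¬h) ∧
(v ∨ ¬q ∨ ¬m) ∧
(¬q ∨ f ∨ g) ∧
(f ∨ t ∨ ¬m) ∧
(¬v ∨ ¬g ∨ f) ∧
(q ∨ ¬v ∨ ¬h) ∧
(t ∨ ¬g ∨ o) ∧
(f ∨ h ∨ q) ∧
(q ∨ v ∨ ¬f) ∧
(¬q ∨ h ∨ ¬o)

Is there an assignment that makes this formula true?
Yes

Yes, the formula is satisfiable.

One satisfying assignment is: h=True, f=True, q=True, o=False, m=True, g=False, t=False, v=True

Verification: With this assignment, all 28 clauses evaluate to true.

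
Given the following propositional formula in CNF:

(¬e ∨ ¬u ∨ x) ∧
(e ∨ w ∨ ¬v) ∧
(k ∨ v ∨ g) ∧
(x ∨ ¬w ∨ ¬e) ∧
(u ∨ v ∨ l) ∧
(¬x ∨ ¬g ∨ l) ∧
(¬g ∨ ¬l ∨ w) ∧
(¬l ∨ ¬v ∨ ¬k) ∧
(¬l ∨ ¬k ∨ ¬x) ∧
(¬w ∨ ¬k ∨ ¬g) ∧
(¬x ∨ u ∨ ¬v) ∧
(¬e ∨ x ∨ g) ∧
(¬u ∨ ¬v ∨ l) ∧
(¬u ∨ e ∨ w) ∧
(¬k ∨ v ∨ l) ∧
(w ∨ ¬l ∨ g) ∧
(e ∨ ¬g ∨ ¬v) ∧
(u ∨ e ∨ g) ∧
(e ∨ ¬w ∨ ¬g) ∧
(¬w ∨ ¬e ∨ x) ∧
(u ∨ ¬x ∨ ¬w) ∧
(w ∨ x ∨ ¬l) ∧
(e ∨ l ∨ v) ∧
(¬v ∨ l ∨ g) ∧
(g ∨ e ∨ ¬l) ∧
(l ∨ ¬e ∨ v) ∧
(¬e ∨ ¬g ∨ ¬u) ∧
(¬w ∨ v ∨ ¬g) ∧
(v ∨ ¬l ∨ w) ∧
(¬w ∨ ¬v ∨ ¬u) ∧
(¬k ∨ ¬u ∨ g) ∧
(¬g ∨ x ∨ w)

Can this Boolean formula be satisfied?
No

No, the formula is not satisfiable.

No assignment of truth values to the variables can make all 32 clauses true simultaneously.

The formula is UNSAT (unsatisfiable).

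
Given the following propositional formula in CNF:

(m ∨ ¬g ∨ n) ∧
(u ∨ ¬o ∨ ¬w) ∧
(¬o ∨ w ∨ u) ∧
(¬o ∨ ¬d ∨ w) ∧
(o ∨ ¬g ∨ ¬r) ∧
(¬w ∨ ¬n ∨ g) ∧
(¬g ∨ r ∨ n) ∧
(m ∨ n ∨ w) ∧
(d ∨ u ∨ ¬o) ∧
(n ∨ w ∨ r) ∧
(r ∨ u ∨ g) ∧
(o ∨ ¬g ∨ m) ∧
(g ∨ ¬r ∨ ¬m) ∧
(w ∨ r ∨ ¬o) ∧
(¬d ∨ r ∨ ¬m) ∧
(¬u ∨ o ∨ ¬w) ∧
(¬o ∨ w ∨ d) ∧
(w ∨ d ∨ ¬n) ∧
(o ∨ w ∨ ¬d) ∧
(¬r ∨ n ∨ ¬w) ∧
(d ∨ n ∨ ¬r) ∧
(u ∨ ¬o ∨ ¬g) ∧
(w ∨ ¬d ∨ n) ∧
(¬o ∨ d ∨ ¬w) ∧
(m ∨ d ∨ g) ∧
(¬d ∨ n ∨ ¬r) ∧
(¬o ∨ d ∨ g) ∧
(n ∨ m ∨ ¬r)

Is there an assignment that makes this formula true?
Yes

Yes, the formula is satisfiable.

One satisfying assignment is: r=False, m=True, w=True, g=True, o=False, u=False, n=True, d=False

Verification: With this assignment, all 28 clauses evaluate to true.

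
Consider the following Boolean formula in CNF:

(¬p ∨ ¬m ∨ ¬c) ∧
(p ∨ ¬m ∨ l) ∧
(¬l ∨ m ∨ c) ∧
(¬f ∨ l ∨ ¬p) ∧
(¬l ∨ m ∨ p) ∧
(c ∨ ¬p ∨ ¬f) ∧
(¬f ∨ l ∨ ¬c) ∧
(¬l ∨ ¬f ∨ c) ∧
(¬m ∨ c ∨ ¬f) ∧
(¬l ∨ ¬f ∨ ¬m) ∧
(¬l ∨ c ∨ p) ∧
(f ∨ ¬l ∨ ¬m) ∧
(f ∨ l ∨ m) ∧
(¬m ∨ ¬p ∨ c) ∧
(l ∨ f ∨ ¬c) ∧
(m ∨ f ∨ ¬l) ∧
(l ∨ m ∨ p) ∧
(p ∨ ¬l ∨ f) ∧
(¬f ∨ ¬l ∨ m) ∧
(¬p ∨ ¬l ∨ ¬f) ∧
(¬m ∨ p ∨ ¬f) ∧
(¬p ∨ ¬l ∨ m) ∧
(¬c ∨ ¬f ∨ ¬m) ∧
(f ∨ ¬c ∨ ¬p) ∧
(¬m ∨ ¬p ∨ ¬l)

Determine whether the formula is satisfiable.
No

No, the formula is not satisfiable.

No assignment of truth values to the variables can make all 25 clauses true simultaneously.

The formula is UNSAT (unsatisfiable).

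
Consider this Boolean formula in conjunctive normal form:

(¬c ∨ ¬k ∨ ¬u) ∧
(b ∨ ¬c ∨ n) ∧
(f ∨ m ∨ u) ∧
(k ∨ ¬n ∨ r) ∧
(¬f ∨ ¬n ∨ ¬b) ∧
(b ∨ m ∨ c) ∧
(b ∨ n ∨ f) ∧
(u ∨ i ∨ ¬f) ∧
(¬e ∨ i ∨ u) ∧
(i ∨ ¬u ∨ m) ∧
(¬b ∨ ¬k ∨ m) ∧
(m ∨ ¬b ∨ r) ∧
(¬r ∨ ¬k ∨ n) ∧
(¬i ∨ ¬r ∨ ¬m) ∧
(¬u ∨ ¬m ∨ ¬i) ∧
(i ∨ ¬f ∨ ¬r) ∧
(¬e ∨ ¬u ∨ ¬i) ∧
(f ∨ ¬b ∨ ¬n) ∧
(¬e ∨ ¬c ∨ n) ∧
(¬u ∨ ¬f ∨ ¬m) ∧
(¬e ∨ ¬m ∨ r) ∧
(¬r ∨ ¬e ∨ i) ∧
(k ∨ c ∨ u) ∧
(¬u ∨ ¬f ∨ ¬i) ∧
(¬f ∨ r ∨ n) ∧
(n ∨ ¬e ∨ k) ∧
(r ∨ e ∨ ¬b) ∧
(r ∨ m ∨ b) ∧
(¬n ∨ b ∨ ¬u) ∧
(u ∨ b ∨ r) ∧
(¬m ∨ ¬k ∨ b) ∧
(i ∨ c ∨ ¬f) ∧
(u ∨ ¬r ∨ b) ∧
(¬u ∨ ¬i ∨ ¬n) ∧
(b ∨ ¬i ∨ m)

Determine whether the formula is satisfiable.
Yes

Yes, the formula is satisfiable.

One satisfying assignment is: e=False, r=True, m=False, i=True, u=True, c=False, b=True, k=False, n=False, f=False

Verification: With this assignment, all 35 clauses evaluate to true.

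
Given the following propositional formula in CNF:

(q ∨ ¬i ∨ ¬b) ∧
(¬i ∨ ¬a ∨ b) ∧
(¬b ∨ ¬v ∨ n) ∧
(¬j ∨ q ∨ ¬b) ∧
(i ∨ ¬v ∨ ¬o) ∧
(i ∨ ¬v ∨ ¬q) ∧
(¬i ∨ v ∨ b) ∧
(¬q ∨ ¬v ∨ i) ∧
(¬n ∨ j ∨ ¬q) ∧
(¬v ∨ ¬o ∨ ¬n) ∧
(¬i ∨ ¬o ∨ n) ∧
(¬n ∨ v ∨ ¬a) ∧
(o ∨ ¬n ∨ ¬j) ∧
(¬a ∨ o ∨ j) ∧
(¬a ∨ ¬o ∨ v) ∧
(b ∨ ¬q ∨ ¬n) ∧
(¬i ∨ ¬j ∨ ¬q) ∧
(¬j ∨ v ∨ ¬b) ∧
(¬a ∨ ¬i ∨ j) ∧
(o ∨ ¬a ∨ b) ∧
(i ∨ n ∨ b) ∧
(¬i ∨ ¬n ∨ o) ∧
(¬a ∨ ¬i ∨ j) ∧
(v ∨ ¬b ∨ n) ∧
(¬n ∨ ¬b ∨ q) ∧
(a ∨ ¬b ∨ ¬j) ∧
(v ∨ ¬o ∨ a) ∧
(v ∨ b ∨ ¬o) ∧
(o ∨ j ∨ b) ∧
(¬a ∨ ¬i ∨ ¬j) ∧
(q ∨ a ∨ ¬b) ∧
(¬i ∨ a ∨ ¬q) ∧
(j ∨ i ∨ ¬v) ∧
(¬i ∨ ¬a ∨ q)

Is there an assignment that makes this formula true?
Yes

Yes, the formula is satisfiable.

One satisfying assignment is: a=False, b=False, o=False, v=True, j=True, i=True, n=False, q=False

Verification: With this assignment, all 34 clauses evaluate to true.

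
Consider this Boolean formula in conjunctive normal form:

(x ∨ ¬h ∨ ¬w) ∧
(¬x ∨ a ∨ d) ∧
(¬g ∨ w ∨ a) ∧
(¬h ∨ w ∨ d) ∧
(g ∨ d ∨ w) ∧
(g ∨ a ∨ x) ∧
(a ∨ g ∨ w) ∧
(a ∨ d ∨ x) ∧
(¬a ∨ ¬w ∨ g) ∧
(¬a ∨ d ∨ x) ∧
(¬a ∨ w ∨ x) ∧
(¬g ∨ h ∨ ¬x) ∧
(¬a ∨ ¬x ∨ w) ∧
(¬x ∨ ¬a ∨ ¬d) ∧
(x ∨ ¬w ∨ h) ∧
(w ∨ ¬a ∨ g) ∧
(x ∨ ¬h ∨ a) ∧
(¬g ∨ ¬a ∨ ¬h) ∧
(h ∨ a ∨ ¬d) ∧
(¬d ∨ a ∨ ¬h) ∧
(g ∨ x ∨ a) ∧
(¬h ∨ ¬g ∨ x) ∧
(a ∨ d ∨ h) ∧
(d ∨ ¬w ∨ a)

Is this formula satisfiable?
No

No, the formula is not satisfiable.

No assignment of truth values to the variables can make all 24 clauses true simultaneously.

The formula is UNSAT (unsatisfiable).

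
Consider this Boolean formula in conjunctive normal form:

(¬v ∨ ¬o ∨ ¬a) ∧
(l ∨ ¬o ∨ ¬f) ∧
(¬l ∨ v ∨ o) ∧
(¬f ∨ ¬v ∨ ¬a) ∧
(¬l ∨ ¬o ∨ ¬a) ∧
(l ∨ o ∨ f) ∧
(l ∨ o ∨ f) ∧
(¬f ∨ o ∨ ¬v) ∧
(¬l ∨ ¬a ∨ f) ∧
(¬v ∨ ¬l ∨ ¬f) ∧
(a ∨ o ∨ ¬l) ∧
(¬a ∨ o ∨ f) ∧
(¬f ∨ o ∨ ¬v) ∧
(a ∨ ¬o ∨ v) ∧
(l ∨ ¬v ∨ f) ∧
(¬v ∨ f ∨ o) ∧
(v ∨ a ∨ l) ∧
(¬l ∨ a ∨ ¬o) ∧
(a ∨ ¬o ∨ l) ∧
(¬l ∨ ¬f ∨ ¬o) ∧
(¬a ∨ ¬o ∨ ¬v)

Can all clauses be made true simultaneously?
Yes

Yes, the formula is satisfiable.

One satisfying assignment is: l=False, v=False, a=True, f=False, o=True

Verification: With this assignment, all 21 clauses evaluate to true.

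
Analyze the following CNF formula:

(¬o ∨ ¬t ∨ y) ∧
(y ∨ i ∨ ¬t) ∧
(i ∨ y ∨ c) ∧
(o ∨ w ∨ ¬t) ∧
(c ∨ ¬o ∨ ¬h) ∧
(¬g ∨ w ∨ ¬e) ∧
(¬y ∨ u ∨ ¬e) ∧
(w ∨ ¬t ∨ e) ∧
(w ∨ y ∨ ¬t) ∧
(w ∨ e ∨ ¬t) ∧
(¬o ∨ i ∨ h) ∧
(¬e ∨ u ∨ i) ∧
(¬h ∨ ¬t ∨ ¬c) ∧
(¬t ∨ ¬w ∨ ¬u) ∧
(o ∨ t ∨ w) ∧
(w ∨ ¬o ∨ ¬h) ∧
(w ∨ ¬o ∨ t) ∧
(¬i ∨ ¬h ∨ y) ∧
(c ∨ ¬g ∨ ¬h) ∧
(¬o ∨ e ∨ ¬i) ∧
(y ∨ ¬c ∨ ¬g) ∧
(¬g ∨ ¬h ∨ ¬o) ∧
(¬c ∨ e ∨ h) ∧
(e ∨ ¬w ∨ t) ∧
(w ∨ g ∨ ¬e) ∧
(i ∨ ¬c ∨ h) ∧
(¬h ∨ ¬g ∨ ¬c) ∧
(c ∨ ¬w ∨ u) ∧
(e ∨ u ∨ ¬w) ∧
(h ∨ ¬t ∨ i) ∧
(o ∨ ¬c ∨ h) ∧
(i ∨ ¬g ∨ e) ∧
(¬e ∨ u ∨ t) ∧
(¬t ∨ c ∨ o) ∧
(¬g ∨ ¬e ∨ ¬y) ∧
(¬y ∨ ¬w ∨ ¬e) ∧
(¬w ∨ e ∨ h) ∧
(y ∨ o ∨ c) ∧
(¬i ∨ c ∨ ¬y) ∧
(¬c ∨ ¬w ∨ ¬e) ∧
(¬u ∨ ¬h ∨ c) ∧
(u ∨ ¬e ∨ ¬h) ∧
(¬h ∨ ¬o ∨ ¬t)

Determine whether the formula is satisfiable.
Yes

Yes, the formula is satisfiable.

One satisfying assignment is: w=True, o=True, y=False, i=True, c=False, u=True, g=False, e=True, h=False, t=False

Verification: With this assignment, all 43 clauses evaluate to true.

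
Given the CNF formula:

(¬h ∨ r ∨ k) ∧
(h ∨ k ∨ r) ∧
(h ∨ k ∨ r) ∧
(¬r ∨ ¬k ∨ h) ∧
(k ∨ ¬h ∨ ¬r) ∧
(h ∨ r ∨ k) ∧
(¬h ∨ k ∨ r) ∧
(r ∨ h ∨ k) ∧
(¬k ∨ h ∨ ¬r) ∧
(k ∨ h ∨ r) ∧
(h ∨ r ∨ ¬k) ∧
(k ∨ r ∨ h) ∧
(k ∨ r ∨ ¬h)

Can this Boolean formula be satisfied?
Yes

Yes, the formula is satisfiable.

One satisfying assignment is: k=False, h=False, r=True

Verification: With this assignment, all 13 clauses evaluate to true.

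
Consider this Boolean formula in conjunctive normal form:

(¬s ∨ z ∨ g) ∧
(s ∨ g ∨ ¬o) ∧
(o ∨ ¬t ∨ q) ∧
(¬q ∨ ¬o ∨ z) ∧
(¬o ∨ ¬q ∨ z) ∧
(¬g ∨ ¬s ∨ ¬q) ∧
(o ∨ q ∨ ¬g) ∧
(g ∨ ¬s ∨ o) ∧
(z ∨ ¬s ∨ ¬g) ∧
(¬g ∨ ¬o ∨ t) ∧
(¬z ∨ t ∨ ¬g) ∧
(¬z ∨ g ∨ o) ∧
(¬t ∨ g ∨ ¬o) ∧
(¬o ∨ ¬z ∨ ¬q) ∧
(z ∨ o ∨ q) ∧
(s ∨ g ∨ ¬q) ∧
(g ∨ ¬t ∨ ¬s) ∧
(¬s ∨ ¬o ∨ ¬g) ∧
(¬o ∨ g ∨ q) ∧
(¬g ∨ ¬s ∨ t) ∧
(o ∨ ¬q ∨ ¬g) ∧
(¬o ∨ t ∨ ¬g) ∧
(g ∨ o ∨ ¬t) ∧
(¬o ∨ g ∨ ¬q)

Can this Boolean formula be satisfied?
Yes

Yes, the formula is satisfiable.

One satisfying assignment is: s=False, g=True, q=False, z=False, t=True, o=True

Verification: With this assignment, all 24 clauses evaluate to true.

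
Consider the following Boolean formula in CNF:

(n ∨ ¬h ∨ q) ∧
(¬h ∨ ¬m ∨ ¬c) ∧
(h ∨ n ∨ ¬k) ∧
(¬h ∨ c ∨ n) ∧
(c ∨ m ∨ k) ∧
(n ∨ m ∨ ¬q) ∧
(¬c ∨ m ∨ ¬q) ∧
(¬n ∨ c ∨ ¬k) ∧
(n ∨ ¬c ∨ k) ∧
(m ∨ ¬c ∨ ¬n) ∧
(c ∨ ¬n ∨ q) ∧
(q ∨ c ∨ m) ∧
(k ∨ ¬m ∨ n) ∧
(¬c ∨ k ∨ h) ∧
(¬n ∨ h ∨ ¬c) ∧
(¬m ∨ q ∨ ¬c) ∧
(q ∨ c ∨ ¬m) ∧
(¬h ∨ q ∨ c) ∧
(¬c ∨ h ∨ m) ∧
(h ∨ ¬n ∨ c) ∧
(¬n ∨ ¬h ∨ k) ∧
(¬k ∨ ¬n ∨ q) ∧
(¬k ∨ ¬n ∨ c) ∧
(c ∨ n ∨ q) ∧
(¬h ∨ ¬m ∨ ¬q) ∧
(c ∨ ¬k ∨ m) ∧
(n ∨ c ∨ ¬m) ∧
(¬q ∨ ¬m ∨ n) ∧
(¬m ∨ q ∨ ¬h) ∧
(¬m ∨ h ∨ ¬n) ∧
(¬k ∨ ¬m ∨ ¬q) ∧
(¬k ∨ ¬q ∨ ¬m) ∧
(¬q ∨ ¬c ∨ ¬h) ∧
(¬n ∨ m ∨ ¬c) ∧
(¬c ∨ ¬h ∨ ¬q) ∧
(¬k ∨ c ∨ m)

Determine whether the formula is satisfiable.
No

No, the formula is not satisfiable.

No assignment of truth values to the variables can make all 36 clauses true simultaneously.

The formula is UNSAT (unsatisfiable).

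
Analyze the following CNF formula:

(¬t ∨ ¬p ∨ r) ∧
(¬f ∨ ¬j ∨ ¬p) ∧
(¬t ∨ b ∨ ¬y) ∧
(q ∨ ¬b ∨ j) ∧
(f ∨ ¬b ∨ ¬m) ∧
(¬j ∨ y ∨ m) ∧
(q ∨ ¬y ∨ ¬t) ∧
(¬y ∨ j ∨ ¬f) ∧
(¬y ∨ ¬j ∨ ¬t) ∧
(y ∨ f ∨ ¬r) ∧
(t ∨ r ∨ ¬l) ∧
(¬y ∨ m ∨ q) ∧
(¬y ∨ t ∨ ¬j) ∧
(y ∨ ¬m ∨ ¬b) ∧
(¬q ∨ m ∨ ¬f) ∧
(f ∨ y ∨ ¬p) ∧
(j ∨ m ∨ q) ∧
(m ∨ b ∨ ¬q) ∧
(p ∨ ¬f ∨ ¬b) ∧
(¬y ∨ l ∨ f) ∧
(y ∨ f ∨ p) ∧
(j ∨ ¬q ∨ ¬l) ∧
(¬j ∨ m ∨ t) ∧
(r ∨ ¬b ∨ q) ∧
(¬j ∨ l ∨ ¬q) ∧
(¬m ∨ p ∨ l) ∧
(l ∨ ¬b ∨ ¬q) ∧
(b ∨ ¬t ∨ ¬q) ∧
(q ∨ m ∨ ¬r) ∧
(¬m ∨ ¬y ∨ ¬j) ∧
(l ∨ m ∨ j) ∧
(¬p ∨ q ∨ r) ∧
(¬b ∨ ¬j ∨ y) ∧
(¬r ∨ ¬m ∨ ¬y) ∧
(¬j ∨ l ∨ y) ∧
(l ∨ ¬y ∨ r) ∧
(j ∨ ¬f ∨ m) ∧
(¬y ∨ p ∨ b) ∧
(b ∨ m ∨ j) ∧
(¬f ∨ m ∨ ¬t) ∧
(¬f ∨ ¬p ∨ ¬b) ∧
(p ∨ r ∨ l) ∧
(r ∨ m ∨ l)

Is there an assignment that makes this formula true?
Yes

Yes, the formula is satisfiable.

One satisfying assignment is: j=False, b=False, t=False, p=True, l=False, q=False, f=True, y=False, r=True, m=True

Verification: With this assignment, all 43 clauses evaluate to true.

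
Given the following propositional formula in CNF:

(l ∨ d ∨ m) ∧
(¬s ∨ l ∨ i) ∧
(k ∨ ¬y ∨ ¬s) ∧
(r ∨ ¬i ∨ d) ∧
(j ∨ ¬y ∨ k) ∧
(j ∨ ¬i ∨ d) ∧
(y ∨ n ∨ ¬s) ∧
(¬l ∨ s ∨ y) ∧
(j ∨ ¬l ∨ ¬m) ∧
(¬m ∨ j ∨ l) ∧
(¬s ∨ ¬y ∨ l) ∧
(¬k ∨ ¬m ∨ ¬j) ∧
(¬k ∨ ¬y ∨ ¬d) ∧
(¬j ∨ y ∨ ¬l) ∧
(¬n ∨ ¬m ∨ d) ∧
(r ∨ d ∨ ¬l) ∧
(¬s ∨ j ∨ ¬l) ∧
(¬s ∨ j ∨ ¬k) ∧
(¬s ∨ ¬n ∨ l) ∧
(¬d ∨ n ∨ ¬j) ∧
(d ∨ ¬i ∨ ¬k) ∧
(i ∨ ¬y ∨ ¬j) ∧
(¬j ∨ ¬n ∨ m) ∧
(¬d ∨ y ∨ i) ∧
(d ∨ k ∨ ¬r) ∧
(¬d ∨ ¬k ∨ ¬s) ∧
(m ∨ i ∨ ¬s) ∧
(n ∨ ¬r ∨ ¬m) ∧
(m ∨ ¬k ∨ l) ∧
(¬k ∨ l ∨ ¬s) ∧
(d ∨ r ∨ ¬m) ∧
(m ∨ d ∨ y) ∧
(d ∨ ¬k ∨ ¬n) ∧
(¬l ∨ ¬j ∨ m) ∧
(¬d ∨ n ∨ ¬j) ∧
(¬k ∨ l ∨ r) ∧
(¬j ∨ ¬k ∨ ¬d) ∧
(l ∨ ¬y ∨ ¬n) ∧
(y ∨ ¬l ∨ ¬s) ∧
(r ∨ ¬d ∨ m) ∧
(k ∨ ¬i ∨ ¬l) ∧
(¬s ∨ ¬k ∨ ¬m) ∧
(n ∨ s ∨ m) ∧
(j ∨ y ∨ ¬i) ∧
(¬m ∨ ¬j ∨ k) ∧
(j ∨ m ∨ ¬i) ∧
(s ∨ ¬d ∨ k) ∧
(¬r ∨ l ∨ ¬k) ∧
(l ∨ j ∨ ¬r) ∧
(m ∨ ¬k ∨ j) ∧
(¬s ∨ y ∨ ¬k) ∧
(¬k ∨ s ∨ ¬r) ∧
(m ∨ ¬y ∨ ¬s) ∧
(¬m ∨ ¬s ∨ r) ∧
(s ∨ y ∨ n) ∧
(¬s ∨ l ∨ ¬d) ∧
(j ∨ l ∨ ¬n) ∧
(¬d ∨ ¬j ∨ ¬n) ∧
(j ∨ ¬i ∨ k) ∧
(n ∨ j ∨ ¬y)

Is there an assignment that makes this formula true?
No

No, the formula is not satisfiable.

No assignment of truth values to the variables can make all 60 clauses true simultaneously.

The formula is UNSAT (unsatisfiable).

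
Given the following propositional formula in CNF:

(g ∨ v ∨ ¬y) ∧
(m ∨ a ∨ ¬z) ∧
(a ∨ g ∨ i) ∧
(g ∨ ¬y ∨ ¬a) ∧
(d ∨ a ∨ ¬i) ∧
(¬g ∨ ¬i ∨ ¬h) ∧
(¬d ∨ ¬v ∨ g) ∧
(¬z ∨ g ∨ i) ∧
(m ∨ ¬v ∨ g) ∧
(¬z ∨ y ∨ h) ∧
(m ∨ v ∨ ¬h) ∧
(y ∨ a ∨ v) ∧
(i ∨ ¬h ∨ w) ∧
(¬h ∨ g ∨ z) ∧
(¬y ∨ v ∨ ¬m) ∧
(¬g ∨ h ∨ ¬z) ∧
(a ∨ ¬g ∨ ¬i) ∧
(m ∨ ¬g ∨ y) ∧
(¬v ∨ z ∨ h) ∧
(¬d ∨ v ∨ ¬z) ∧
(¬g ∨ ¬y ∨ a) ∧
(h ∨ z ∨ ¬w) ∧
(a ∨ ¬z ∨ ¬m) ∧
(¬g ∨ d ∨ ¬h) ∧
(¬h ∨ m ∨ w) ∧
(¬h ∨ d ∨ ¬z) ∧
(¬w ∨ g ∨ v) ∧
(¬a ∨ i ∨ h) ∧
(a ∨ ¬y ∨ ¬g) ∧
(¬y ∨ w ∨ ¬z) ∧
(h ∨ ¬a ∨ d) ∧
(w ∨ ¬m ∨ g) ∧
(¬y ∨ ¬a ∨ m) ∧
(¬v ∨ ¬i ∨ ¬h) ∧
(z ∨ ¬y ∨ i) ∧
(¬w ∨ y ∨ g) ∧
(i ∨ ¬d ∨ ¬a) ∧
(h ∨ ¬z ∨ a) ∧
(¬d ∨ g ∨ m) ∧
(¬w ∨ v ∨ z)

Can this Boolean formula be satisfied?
Yes

Yes, the formula is satisfiable.

One satisfying assignment is: w=False, g=True, z=False, h=False, i=True, d=True, a=True, y=False, m=True, v=False

Verification: With this assignment, all 40 clauses evaluate to true.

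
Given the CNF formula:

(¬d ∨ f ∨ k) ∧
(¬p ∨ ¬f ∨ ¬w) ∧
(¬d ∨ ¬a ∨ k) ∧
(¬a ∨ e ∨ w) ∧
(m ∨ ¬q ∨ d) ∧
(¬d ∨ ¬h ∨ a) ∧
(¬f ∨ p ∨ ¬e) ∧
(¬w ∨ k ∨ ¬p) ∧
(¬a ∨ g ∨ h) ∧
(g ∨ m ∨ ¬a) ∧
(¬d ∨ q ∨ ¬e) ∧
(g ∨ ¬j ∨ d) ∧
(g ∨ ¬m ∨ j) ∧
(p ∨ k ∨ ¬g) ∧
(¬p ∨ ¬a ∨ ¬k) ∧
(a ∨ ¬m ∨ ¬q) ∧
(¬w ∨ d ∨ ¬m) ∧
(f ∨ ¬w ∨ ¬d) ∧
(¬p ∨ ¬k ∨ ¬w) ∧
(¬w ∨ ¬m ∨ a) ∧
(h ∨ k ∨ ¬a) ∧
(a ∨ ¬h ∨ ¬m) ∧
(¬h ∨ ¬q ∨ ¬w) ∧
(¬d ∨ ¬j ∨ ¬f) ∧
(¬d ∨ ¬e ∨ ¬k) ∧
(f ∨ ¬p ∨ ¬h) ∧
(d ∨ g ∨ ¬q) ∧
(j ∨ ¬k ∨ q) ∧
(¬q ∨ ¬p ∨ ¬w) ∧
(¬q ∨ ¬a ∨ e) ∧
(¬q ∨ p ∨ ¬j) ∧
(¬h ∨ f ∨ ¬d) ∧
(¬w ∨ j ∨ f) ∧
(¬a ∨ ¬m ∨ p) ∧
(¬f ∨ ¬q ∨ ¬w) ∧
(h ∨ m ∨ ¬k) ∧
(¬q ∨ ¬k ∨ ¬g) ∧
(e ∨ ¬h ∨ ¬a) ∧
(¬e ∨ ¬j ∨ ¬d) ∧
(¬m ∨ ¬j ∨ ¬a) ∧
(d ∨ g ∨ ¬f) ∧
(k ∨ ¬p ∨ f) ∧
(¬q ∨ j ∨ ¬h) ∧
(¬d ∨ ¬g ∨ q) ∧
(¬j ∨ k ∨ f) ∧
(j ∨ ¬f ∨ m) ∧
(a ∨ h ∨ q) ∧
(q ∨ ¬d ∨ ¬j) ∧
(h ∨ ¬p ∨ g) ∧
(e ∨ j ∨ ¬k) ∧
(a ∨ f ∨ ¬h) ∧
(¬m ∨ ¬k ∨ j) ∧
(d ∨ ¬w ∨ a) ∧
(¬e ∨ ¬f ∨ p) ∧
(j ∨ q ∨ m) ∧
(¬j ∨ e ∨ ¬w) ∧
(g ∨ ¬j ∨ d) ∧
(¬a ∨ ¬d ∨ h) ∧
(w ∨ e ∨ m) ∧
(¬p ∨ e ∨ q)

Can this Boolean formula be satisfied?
Yes

Yes, the formula is satisfiable.

One satisfying assignment is: f=True, w=False, q=False, d=False, e=True, k=False, h=True, p=True, j=True, m=False, a=True, g=True

Verification: With this assignment, all 60 clauses evaluate to true.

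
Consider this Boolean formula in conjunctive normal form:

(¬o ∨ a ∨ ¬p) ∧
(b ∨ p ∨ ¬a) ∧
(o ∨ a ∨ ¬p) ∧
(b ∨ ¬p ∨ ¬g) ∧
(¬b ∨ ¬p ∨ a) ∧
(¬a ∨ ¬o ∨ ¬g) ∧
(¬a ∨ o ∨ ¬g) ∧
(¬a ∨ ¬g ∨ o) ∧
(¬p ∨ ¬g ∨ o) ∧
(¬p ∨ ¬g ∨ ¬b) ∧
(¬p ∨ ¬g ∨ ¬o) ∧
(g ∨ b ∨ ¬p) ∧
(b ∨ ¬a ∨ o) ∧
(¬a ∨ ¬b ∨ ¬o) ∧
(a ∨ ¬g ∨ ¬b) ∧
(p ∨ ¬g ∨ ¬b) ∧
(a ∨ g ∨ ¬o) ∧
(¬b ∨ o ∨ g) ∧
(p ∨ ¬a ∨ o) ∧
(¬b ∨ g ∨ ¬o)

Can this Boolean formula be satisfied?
Yes

Yes, the formula is satisfiable.

One satisfying assignment is: p=False, b=False, g=False, o=False, a=False

Verification: With this assignment, all 20 clauses evaluate to true.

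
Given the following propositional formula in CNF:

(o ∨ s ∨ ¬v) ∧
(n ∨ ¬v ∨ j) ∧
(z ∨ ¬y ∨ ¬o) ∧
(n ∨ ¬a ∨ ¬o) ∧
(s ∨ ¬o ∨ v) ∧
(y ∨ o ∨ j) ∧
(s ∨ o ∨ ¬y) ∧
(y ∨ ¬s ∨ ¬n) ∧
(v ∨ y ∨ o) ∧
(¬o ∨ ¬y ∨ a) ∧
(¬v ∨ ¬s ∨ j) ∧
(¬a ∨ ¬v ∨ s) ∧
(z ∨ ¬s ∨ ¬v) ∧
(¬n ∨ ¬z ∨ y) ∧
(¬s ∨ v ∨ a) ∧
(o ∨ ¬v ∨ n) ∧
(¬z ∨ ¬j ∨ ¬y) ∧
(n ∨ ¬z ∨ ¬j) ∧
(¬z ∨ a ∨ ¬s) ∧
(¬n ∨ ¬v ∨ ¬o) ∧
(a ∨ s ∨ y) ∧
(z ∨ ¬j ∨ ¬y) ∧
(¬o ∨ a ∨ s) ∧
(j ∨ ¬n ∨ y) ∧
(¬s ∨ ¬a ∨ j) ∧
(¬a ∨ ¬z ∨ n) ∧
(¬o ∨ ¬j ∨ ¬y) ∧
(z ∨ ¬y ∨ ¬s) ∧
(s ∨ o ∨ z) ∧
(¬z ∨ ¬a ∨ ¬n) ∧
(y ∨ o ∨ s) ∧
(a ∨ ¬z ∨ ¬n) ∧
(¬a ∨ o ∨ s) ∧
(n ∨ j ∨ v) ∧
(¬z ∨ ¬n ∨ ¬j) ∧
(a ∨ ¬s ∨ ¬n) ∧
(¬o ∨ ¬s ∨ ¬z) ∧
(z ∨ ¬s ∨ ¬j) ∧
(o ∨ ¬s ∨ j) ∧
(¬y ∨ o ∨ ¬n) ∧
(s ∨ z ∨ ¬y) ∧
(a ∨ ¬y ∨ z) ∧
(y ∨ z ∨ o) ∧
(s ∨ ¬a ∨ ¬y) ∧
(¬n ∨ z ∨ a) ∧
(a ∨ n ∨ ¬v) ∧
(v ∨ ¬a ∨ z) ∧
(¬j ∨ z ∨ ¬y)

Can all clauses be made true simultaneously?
No

No, the formula is not satisfiable.

No assignment of truth values to the variables can make all 48 clauses true simultaneously.

The formula is UNSAT (unsatisfiable).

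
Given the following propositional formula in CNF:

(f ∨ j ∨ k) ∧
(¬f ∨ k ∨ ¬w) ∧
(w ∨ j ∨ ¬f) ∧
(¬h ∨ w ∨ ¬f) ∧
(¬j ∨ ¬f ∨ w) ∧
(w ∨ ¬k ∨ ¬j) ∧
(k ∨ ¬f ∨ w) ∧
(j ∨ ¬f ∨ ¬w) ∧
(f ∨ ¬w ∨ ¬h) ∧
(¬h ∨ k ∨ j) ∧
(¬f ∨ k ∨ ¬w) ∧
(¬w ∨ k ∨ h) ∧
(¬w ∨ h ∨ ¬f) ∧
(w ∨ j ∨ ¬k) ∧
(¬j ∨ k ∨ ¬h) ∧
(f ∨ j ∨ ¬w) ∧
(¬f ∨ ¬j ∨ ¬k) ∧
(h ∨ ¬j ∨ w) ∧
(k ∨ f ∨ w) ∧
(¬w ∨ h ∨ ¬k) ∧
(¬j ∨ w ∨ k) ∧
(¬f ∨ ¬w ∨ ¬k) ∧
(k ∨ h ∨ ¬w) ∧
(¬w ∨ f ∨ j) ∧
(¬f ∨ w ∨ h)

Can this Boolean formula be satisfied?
No

No, the formula is not satisfiable.

No assignment of truth values to the variables can make all 25 clauses true simultaneously.

The formula is UNSAT (unsatisfiable).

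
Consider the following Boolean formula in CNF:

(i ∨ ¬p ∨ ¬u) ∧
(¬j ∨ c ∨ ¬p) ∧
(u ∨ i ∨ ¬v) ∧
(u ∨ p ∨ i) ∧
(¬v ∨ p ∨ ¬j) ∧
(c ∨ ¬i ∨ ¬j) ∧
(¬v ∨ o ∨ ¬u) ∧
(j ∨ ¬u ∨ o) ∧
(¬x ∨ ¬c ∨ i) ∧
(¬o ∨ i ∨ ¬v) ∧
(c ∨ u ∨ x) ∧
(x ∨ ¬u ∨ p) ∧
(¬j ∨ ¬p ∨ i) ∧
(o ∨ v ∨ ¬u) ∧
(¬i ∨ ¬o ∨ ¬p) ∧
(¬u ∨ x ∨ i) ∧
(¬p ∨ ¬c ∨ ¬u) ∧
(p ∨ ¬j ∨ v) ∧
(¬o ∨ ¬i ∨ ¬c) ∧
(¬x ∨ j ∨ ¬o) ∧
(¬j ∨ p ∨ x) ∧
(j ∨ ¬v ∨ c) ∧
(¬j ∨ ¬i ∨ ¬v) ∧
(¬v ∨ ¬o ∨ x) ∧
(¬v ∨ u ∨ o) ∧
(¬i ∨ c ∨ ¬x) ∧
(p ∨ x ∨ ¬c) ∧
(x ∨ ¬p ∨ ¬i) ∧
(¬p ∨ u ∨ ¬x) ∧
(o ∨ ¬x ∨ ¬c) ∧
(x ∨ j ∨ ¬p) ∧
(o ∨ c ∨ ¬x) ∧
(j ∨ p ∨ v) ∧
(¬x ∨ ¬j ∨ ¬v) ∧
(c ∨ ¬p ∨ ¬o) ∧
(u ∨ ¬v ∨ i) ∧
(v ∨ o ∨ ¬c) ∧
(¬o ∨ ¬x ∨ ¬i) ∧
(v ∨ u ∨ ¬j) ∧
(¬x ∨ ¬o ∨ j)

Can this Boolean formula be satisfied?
No

No, the formula is not satisfiable.

No assignment of truth values to the variables can make all 40 clauses true simultaneously.

The formula is UNSAT (unsatisfiable).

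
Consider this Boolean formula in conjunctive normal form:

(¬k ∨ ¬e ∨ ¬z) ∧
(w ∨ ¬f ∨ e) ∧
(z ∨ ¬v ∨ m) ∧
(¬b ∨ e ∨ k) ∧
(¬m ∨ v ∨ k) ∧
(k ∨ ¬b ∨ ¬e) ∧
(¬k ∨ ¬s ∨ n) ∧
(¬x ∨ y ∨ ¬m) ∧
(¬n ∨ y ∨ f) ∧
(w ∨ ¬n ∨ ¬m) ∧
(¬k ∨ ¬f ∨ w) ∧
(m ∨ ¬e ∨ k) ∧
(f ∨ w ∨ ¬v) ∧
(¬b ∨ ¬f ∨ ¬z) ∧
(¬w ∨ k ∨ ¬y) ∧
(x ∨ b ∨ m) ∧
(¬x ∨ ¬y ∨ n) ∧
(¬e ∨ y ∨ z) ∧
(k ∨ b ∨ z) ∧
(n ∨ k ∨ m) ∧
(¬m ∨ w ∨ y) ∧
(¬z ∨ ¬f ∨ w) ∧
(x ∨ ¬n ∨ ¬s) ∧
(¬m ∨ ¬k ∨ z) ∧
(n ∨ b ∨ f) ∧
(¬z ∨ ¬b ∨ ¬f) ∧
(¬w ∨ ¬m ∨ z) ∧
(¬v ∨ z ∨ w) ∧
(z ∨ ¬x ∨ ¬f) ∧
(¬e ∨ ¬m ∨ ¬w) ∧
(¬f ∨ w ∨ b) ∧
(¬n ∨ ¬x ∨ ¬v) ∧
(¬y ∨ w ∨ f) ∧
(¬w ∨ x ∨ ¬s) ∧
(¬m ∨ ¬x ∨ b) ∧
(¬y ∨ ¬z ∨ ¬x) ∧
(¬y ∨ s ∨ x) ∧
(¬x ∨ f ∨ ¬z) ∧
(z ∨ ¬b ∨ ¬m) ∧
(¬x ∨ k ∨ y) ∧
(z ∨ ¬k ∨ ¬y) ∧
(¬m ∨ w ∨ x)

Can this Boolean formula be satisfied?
Yes

Yes, the formula is satisfiable.

One satisfying assignment is: v=False, n=False, z=True, e=False, y=False, f=True, k=True, s=False, w=True, x=False, m=True, b=False

Verification: With this assignment, all 42 clauses evaluate to true.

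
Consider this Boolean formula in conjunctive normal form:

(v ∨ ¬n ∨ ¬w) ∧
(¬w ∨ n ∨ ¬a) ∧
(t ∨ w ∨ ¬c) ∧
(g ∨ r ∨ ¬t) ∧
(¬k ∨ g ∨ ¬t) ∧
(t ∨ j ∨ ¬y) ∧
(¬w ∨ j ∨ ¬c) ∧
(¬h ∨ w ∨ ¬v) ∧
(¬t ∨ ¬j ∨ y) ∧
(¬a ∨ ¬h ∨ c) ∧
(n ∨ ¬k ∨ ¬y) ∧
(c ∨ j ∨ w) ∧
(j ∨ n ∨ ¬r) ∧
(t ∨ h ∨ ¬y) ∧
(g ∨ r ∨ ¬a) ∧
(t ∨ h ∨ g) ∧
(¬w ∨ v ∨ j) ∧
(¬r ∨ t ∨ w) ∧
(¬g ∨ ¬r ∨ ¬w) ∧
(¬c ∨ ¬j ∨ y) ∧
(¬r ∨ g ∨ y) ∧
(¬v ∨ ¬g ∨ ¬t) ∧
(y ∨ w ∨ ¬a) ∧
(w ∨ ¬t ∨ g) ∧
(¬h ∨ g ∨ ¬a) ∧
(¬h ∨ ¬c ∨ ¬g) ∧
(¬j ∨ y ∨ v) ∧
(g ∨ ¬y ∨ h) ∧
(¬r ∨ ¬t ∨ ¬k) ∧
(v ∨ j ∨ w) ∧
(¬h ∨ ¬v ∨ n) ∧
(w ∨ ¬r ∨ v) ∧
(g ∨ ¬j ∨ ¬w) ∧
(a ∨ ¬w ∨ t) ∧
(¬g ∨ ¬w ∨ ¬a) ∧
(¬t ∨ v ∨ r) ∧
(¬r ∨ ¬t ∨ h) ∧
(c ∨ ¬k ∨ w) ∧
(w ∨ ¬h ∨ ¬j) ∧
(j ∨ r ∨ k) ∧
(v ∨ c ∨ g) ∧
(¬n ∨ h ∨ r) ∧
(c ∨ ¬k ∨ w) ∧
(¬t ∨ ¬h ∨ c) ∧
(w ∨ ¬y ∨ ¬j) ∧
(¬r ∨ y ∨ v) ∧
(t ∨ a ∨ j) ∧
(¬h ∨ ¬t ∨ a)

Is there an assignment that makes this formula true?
Yes

Yes, the formula is satisfiable.

One satisfying assignment is: y=False, g=True, k=False, n=False, c=False, h=False, v=True, a=False, r=False, j=True, t=False, w=False

Verification: With this assignment, all 48 clauses evaluate to true.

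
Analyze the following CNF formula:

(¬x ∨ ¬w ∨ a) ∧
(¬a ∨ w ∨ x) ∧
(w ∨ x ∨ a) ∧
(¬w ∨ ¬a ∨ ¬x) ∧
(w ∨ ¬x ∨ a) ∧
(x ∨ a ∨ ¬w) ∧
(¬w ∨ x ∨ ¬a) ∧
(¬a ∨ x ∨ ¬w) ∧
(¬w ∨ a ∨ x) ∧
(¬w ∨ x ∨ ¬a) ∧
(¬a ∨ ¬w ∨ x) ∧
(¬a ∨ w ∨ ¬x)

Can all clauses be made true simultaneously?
No

No, the formula is not satisfiable.

No assignment of truth values to the variables can make all 12 clauses true simultaneously.

The formula is UNSAT (unsatisfiable).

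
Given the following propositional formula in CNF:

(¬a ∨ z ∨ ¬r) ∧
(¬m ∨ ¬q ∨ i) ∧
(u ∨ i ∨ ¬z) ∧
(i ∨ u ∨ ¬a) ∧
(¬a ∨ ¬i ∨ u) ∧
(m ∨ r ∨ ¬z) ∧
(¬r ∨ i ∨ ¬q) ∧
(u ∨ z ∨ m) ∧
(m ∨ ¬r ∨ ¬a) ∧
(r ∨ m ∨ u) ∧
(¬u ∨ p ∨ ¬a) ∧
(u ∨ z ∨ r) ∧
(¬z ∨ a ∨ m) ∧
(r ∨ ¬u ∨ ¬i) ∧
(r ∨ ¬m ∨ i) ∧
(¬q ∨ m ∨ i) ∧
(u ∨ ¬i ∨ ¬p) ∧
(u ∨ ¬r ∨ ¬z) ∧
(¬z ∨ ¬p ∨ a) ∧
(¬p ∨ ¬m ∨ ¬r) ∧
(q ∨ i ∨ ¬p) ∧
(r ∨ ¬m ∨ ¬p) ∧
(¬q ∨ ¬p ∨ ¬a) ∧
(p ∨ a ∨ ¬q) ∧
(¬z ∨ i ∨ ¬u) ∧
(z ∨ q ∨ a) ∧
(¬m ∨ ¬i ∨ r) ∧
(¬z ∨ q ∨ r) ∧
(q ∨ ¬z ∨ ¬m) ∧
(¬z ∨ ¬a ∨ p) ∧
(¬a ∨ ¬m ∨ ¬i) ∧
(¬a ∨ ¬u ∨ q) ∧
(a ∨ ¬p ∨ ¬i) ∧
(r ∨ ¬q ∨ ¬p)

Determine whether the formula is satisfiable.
No

No, the formula is not satisfiable.

No assignment of truth values to the variables can make all 34 clauses true simultaneously.

The formula is UNSAT (unsatisfiable).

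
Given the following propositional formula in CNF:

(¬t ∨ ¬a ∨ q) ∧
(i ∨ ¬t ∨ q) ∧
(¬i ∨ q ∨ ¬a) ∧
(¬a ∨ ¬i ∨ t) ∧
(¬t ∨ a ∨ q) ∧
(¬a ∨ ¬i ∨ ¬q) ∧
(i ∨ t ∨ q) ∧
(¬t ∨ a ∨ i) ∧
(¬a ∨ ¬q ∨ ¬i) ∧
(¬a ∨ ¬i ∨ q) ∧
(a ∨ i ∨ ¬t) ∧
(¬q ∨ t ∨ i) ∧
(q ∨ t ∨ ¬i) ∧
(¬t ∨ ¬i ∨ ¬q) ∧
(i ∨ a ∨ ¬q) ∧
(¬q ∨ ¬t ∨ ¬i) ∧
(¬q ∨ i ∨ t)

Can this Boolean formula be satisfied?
Yes

Yes, the formula is satisfiable.

One satisfying assignment is: a=True, t=True, q=True, i=False

Verification: With this assignment, all 17 clauses evaluate to true.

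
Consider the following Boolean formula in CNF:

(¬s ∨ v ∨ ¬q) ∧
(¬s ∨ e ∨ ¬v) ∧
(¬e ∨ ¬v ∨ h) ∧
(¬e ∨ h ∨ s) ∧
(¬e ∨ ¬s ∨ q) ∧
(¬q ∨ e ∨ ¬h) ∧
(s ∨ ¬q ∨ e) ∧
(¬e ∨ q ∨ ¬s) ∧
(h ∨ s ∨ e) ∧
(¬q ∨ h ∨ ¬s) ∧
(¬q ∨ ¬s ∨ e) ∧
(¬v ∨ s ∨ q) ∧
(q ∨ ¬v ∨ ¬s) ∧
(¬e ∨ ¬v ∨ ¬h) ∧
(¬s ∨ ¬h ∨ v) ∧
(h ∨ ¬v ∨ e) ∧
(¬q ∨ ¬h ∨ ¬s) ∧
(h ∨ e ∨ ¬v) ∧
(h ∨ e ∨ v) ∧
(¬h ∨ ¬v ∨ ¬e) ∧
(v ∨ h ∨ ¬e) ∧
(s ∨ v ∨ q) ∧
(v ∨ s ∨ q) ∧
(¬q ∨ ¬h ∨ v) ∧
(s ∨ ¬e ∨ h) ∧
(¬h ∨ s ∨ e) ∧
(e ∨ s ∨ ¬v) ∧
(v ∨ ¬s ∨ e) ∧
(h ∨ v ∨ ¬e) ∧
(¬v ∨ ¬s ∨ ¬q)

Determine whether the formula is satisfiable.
No

No, the formula is not satisfiable.

No assignment of truth values to the variables can make all 30 clauses true simultaneously.

The formula is UNSAT (unsatisfiable).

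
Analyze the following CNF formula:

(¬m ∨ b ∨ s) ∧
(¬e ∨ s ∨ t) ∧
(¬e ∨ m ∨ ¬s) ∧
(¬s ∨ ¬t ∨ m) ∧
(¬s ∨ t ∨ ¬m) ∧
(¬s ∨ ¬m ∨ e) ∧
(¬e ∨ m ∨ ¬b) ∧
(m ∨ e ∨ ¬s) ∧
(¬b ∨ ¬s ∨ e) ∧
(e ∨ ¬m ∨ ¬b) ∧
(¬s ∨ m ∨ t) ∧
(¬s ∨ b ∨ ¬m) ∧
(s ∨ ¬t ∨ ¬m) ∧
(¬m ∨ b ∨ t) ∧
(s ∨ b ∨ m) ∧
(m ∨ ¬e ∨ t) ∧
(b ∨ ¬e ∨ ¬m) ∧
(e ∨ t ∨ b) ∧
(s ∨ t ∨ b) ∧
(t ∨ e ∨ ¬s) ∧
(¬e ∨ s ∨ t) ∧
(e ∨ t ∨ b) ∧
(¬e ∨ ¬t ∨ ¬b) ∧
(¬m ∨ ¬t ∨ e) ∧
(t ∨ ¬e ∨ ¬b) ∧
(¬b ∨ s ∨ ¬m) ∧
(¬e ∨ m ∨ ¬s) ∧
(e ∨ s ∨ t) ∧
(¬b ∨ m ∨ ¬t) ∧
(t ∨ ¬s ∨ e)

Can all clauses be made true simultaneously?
No

No, the formula is not satisfiable.

No assignment of truth values to the variables can make all 30 clauses true simultaneously.

The formula is UNSAT (unsatisfiable).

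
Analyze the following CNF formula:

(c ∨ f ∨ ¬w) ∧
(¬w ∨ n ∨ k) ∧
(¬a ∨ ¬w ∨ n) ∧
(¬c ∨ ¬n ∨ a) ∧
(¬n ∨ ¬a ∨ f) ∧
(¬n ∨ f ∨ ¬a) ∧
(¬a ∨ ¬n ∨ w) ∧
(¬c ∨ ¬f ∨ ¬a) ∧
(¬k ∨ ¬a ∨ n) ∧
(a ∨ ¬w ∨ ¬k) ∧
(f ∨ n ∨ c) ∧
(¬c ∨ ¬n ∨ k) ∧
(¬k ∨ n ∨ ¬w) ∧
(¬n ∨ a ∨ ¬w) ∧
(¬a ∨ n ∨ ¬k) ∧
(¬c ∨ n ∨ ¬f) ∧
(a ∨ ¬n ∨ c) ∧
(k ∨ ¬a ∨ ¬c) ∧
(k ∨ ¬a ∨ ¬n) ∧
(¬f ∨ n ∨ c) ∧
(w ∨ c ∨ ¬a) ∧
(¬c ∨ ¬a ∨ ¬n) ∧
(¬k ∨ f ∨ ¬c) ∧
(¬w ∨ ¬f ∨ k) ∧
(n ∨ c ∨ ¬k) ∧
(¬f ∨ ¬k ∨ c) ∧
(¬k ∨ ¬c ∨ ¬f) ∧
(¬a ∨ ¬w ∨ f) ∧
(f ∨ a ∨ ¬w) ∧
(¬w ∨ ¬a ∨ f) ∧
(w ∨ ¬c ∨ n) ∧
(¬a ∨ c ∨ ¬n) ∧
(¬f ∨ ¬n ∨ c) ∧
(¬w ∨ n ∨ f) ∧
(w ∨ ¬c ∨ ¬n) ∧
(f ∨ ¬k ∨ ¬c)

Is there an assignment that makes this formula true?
No

No, the formula is not satisfiable.

No assignment of truth values to the variables can make all 36 clauses true simultaneously.

The formula is UNSAT (unsatisfiable).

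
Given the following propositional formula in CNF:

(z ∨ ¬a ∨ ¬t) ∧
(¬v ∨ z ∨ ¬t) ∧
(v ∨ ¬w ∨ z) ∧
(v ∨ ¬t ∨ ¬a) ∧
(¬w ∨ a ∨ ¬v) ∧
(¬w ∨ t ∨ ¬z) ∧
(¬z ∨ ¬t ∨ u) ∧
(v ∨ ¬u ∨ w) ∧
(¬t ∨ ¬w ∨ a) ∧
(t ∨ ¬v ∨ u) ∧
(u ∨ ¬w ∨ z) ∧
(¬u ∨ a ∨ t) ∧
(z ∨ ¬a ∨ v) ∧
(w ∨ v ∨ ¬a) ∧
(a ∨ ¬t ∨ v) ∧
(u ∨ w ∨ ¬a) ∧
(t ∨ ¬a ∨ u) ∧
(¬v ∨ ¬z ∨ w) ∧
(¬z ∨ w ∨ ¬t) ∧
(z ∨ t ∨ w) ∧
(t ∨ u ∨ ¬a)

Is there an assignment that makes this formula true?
Yes

Yes, the formula is satisfiable.

One satisfying assignment is: w=False, t=False, v=False, u=False, z=True, a=False

Verification: With this assignment, all 21 clauses evaluate to true.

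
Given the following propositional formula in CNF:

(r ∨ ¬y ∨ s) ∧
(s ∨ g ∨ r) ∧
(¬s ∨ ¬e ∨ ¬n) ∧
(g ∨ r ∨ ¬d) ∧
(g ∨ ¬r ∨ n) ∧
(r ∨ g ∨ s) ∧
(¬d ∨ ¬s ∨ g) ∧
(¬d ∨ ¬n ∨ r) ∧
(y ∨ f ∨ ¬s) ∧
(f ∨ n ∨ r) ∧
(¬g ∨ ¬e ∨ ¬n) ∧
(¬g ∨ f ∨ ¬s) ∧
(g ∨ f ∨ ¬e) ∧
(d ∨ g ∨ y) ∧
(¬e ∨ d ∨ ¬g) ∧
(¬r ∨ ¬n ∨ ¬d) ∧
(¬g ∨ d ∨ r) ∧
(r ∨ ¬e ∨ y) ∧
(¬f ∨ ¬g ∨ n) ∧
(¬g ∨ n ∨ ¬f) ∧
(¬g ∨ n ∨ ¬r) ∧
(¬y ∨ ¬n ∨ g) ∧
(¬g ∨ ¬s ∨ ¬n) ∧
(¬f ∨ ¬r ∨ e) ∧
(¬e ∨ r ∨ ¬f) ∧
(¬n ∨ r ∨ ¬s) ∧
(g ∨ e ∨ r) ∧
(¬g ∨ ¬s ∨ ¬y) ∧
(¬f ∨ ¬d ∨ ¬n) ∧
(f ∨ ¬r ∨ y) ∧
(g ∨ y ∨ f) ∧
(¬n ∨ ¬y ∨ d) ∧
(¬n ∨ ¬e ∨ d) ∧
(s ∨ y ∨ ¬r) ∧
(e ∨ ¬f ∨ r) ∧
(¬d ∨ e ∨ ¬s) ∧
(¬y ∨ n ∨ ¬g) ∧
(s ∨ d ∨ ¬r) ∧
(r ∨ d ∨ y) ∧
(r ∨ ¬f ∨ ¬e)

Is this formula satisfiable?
No

No, the formula is not satisfiable.

No assignment of truth values to the variables can make all 40 clauses true simultaneously.

The formula is UNSAT (unsatisfiable).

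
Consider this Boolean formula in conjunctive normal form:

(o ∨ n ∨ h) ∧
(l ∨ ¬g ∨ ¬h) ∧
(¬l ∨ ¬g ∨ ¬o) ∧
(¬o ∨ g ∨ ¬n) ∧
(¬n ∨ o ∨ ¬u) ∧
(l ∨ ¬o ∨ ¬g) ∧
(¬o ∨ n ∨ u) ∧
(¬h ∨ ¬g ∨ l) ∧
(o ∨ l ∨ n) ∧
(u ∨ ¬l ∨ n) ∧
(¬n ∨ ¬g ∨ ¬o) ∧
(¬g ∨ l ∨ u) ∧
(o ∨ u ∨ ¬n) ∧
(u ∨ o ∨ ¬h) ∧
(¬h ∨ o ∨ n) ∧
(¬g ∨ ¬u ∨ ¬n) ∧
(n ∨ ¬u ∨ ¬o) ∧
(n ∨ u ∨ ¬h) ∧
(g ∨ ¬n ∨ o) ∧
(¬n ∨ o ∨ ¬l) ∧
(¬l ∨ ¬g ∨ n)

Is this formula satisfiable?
No

No, the formula is not satisfiable.

No assignment of truth values to the variables can make all 21 clauses true simultaneously.

The formula is UNSAT (unsatisfiable).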